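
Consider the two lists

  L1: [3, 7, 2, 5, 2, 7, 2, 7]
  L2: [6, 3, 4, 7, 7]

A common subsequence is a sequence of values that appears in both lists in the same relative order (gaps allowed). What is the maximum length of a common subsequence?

Let dp[i][j] be the LCS length of the first i values of L1 and the first j values of L2. dp[i][j] = dp[i-1][j-1]+1 when the i-th and j-th values match, else max(dp[i-1][j], dp[i][j-1]).
    ·  6  3  4  7  7
 ·  0  0  0  0  0  0
 3  0  0  1  1  1  1
 7  0  0  1  1  2  2
 2  0  0  1  1  2  2
 5  0  0  1  1  2  2
 2  0  0  1  1  2  2
 7  0  0  1  1  2  3
 2  0  0  1  1  2  3
 7  0  0  1  1  2  3
dp[8][5] = 3. One LCS (by backtracking along matches): 3, 7, 7.

3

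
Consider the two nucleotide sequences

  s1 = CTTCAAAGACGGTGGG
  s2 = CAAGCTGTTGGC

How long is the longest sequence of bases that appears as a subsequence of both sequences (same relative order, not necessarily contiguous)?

One common subsequence of length 9: C at s1[4]=s2[1]; then A at s1[6]=s2[2]; then A at s1[7]=s2[3]; then G at s1[8]=s2[4]; then C at s1[10]=s2[5]; then G at s1[11]=s2[7]; then T at s1[13]=s2[9]; then G at s1[14]=s2[10]; then G at s1[15]=s2[11]. The LCS DP gives dp[16][12] = 9, so this is optimal.

9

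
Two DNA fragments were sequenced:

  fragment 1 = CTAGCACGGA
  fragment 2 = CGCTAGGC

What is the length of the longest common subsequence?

6

Let dp[i][j] be the LCS length of the first i bases of fragment 1 and the first j bases of fragment 2. dp[i][j] = dp[i-1][j-1]+1 when the i-th and j-th bases match, else max(dp[i-1][j], dp[i][j-1]).
    ·  C  G  C  T  A  G  G  C
 ·  0  0  0  0  0  0  0  0  0
 C  0  1  1  1  1  1  1  1  1
 T  0  1  1  1  2  2  2  2  2
 A  0  1  1  1  2  3  3  3  3
 G  0  1  2  2  2  3  4  4  4
 C  0  1  2  3  3  3  4  4  5
 A  0  1  2  3  3  4  4  4  5
 C  0  1  2  3  3  4  4  4  5
 G  0  1  2  3  3  4  5  5  5
 G  0  1  2  3  3  4  5  6  6
 A  0  1  2  3  3  4  5  6  6
dp[10][8] = 6. One LCS (by backtracking along matches): CGCAGG.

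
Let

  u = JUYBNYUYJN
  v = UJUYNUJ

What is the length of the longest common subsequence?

Match J at u[1]=v[2]; then U at u[2]=v[3]; then Y at u[3]=v[4]; then N at u[5]=v[5]; then U at u[7]=v[6]; then J at u[9]=v[7] — 6 characters in the same relative order in both. dp[10][7] = 6 confirms this is the maximum.

6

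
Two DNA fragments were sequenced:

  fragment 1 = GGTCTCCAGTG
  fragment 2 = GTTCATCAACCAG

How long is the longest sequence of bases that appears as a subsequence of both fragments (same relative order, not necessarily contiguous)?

8

Pick G [1,1], T [3,3], C [4,4], T [5,6], C [6,10], C [7,11], A [8,12], G [11,13]; all 8 bases appear in both, in order, and the DP table's final entry dp[11][13] is also 8, so no common subsequence is longer.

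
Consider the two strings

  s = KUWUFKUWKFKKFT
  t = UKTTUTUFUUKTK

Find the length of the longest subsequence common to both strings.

7

One common subsequence of length 7: K [1,2]; then U [2,5]; then U [4,7]; then F [5,8]; then U [7,10]; then K [9,11]; then K [12,13]. dp[14][13] = 7 confirms this is the maximum.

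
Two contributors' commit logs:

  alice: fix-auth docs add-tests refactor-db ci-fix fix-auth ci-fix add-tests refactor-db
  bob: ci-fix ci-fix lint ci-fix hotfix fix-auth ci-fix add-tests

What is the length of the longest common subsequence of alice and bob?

One common subsequence of length 4: ci-fix (alice #5, bob #4) → fix-auth (alice #6, bob #6) → ci-fix (alice #7, bob #7) → add-tests (alice #8, bob #8). The LCS DP gives dp[9][8] = 4, so this is optimal.

4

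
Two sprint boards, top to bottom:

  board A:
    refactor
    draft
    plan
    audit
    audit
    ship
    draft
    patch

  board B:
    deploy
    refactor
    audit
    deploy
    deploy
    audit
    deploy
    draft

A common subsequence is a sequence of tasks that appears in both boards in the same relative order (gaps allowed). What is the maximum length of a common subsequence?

Match refactor (board A #1, board B #2) → audit (board A #4, board B #3) → audit (board A #5, board B #6) → draft (board A #7, board B #8) — 4 tasks in the same relative order in both. The LCS DP gives dp[8][8] = 4, so this is optimal.

4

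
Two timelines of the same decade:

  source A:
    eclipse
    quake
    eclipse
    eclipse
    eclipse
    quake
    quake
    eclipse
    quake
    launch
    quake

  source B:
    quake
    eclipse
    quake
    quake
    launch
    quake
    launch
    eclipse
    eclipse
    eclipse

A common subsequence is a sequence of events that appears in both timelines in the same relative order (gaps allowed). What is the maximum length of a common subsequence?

One common subsequence of length 6: quake (source A #2, source B #1) → eclipse (source A #5, source B #2) → quake (source A #6, source B #3) → quake (source A #7, source B #4) → quake (source A #9, source B #6) → launch (source A #10, source B #7), and the DP table's final entry dp[11][10] is also 6, so no common subsequence is longer.

6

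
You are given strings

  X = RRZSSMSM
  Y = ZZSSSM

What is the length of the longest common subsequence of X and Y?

Taking Z (X #3, Y #2) → S (X #4, Y #3) → S (X #5, Y #4) → S (X #7, Y #5) → M (X #8, Y #6) gives a common subsequence of length 5. dp[8][6] = 5 confirms this is the maximum.

5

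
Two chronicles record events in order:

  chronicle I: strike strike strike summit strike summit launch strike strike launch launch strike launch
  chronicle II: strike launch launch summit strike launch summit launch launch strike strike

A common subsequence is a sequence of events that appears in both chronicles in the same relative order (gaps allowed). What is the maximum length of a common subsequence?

7

Pick strike [1,1] → summit [4,4] → strike [5,5] → summit [6,7] → launch [7,9] → strike [9,10] → strike [12,11]; all 7 events appear in both, in order, and the DP table's final entry dp[13][11] is also 7, so no common subsequence is longer.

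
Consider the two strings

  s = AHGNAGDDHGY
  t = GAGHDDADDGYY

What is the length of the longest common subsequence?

7

Let dp[i][j] be the LCS length of the first i characters of s and the first j characters of t. dp[i][j] = dp[i-1][j-1]+1 when the i-th and j-th characters match, else max(dp[i-1][j], dp[i][j-1]).
    ·  G  A  G  H  D  D  A  D  D  G  Y  Y
 ·  0  0  0  0  0  0  0  0  0  0  0  0  0
 A  0  0  1  1  1  1  1  1  1  1  1  1  1
 H  0  0  1  1  2  2  2  2  2  2  2  2  2
 G  0  1  1  2  2  2  2  2  2  2  3  3  3
 N  0  1  1  2  2  2  2  2  2  2  3  3  3
 A  0  1  2  2  2  2  2  3  3  3  3  3  3
 G  0  1  2  3  3  3  3  3  3  3  4  4  4
 D  0  1  2  3  3  4  4  4  4  4  4  4  4
 D  0  1  2  3  3  4  5  5  5  5  5  5  5
 H  0  1  2  3  4  4  5  5  5  5  5  5  5
 G  0  1  2  3  4  4  5  5  5  5  6  6  6
 Y  0  1  2  3  4  4  5  5  5  5  6  7  7
dp[11][12] = 7. One LCS (by backtracking along matches): AHADDGY.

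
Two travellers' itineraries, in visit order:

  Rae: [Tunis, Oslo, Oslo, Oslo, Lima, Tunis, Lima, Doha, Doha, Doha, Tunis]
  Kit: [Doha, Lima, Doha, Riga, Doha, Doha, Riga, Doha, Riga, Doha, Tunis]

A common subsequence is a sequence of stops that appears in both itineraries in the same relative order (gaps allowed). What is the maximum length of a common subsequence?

Pick Lima at Rae[5]=Kit[2], then Doha at Rae[8]=Kit[6], then Doha at Rae[9]=Kit[8], then Doha at Rae[10]=Kit[10], then Tunis at Rae[11]=Kit[11]; all 5 stops appear in both, in order. The LCS DP gives dp[11][11] = 5, so this is optimal.

5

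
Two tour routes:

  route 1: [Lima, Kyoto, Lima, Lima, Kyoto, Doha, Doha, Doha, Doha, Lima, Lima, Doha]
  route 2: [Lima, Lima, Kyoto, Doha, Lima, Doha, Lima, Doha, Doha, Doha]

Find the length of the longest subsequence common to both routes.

One common subsequence of length 8: Lima at route 1[3]=route 2[1], Lima at route 1[4]=route 2[2], Kyoto at route 1[5]=route 2[3], Doha at route 1[6]=route 2[4], Doha at route 1[7]=route 2[6], Doha at route 1[8]=route 2[8], Doha at route 1[9]=route 2[9], Doha at route 1[12]=route 2[10]. Since dp[12][10] = 8, nothing longer is possible.

8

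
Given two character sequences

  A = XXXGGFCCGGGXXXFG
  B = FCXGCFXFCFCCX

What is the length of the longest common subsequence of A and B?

Match X (A #1, B #3), X (A #2, B #7), F (A #6, B #10), C (A #7, B #11), C (A #8, B #12), X (A #14, B #13) — 6 characters in the same relative order in both. Since dp[16][13] = 6, nothing longer is possible.

6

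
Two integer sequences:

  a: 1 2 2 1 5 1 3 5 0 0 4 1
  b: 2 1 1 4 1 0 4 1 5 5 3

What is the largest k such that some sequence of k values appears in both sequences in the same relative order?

6

One common subsequence of length 6: 1 at a[1]=b[2] → 1 at a[4]=b[3] → 1 at a[6]=b[5] → 0 at a[10]=b[6] → 4 at a[11]=b[7] → 1 at a[12]=b[8], and the DP table's final entry dp[12][11] is also 6, so no common subsequence is longer.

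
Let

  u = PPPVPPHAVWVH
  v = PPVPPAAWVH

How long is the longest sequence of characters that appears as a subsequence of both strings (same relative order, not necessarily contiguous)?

Match P at u[2]=v[1]; then P at u[3]=v[2]; then V at u[4]=v[3]; then P at u[5]=v[4]; then P at u[6]=v[5]; then A at u[8]=v[7]; then W at u[10]=v[8]; then V at u[11]=v[9]; then H at u[12]=v[10] — 9 characters in the same relative order in both. dp[12][10] = 9 confirms this is the maximum.

9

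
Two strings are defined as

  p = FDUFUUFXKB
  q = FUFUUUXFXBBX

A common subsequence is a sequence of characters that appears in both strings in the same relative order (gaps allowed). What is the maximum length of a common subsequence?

Pick F [1,1], then U [3,2], then F [4,3], then U [5,5], then U [6,6], then F [7,8], then X [8,9], then B [10,11]; all 8 characters appear in both, in order, and the DP table's final entry dp[10][12] is also 8, so no common subsequence is longer.

8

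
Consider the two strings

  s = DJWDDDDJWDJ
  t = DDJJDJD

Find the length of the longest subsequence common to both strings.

Let dp[i][j] be the LCS length of the first i characters of s and the first j characters of t. dp[i][j] = dp[i-1][j-1]+1 when the i-th and j-th characters match, else max(dp[i-1][j], dp[i][j-1]).
    ·  D  D  J  J  D  J  D
 ·  0  0  0  0  0  0  0  0
 D  0  1  1  1  1  1  1  1
 J  0  1  1  2  2  2  2  2
 W  0  1  1  2  2  2  2  2
 D  0  1  2  2  2  3  3  3
 D  0  1  2  2  2  3  3  4
 D  0  1  2  2  2  3  3  4
 D  0  1  2  2  2  3  3  4
 J  0  1  2  3  3  3  4  4
 W  0  1  2  3  3  3  4  4
 D  0  1  2  3  3  4  4  5
 J  0  1  2  3  4  4  5  5
dp[11][7] = 5. One LCS (by backtracking along matches): DJDJD.

5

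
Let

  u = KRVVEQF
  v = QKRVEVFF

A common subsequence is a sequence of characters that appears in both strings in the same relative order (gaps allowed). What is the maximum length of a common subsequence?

5

Pick K at u[1]=v[2]; then R at u[2]=v[3]; then V at u[3]=v[4]; then V at u[4]=v[6]; then F at u[7]=v[8]; all 5 characters appear in both, in order, and the DP table's final entry dp[7][8] is also 5, so no common subsequence is longer.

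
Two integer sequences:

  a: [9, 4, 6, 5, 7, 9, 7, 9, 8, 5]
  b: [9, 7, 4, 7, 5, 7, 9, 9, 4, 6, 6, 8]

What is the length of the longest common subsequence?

Pick 9 (a #1, b #1), then 4 (a #2, b #3), then 5 (a #4, b #5), then 7 (a #5, b #6), then 9 (a #6, b #7), then 9 (a #8, b #8), then 8 (a #9, b #12); all 7 values appear in both, in order. The LCS DP gives dp[10][12] = 7, so this is optimal.

7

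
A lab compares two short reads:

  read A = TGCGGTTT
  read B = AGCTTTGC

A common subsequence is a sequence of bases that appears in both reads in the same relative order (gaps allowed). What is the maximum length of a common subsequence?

5

Let dp[i][j] be the LCS length of the first i bases of read A and the first j bases of read B. dp[i][j] = dp[i-1][j-1]+1 when the i-th and j-th bases match, else max(dp[i-1][j], dp[i][j-1]).
    ·  A  G  C  T  T  T  G  C
 ·  0  0  0  0  0  0  0  0  0
 T  0  0  0  0  1  1  1  1  1
 G  0  0  1  1  1  1  1  2  2
 C  0  0  1  2  2  2  2  2  3
 G  0  0  1  2  2  2  2  3  3
 G  0  0  1  2  2  2  2  3  3
 T  0  0  1  2  3  3  3  3  3
 T  0  0  1  2  3  4  4  4  4
 T  0  0  1  2  3  4  5  5  5
dp[8][8] = 5. One LCS (by backtracking along matches): GCTTT.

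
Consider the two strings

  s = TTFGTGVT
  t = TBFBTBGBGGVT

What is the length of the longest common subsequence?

6

One common subsequence of length 6: T at s[1]=t[1], T at s[2]=t[5], G at s[4]=t[9], G at s[6]=t[10], V at s[7]=t[11], T at s[8]=t[12], and the DP table's final entry dp[8][12] is also 6, so no common subsequence is longer.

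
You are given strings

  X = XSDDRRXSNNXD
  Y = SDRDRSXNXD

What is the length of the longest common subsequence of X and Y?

One common subsequence of length 8: S at X[2]=Y[1]; then D at X[3]=Y[2]; then D at X[4]=Y[4]; then R at X[5]=Y[5]; then X at X[7]=Y[7]; then N at X[10]=Y[8]; then X at X[11]=Y[9]; then D at X[12]=Y[10]. The LCS DP gives dp[12][10] = 8, so this is optimal.

8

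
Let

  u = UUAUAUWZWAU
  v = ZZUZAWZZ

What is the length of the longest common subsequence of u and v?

Match U (u #1, v #3), A (u #5, v #5), W (u #7, v #6), Z (u #8, v #8) — 4 characters in the same relative order in both, and the DP table's final entry dp[11][8] is also 4, so no common subsequence is longer.

4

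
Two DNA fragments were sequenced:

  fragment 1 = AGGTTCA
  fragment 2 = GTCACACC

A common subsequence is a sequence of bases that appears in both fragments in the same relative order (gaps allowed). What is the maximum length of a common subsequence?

One common subsequence of length 4: G at fragment 1[3]=fragment 2[1], T at fragment 1[4]=fragment 2[2], C at fragment 1[6]=fragment 2[5], A at fragment 1[7]=fragment 2[6], and the DP table's final entry dp[7][8] is also 4, so no common subsequence is longer.

4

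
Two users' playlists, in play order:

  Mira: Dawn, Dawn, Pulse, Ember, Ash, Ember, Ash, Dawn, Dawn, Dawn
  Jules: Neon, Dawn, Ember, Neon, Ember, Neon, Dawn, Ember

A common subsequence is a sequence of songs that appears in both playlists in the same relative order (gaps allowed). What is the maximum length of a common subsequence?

Taking Dawn (Mira #2, Jules #2) → Ember (Mira #4, Jules #3) → Ember (Mira #6, Jules #5) → Dawn (Mira #8, Jules #7) gives a common subsequence of length 4, and the DP table's final entry dp[10][8] is also 4, so no common subsequence is longer.

4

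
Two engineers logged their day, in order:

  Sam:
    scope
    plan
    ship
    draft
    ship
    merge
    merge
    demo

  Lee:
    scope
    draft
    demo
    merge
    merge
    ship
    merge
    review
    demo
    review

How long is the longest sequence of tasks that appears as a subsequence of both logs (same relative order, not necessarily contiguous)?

Pick scope (Sam #1, Lee #1), draft (Sam #4, Lee #2), ship (Sam #5, Lee #6), merge (Sam #6, Lee #7), demo (Sam #8, Lee #9); all 5 tasks appear in both, in order. The LCS DP gives dp[8][10] = 5, so this is optimal.

5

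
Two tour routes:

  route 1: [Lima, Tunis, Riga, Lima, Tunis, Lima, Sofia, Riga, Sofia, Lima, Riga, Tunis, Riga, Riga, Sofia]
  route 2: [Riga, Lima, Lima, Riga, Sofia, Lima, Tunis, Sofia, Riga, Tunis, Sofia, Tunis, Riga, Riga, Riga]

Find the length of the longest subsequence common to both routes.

Pick Lima [1,3], Riga [3,4], Lima [4,6], Tunis [5,7], Sofia [7,8], Riga [8,9], Sofia [9,11], Riga [11,13], Riga [13,14], Riga [14,15]; all 10 stops appear in both, in order. The LCS DP gives dp[15][15] = 10, so this is optimal.

10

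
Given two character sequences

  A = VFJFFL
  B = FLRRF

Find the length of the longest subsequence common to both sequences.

2

Let dp[i][j] be the LCS length of the first i characters of A and the first j characters of B. dp[i][j] = dp[i-1][j-1]+1 when the i-th and j-th characters match, else max(dp[i-1][j], dp[i][j-1]).
    ·  F  L  R  R  F
 ·  0  0  0  0  0  0
 V  0  0  0  0  0  0
 F  0  1  1  1  1  1
 J  0  1  1  1  1  1
 F  0  1  1  1  1  2
 F  0  1  1  1  1  2
 L  0  1  2  2  2  2
dp[6][5] = 2. One LCS (by backtracking along matches): FF.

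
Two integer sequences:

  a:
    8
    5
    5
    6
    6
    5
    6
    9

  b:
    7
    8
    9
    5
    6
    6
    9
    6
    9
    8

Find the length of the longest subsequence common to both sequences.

6

Match 8 [1,2] → 5 [3,4] → 6 [4,5] → 6 [5,6] → 6 [7,8] → 9 [8,9] — 6 values in the same relative order in both. Since dp[8][10] = 6, nothing longer is possible.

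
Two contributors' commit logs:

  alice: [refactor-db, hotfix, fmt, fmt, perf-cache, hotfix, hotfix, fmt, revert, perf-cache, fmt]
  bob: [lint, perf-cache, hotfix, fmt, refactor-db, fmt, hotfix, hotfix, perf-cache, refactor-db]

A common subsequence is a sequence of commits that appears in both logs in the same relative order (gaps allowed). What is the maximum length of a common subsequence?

Taking hotfix at alice[2]=bob[3], then fmt at alice[3]=bob[4], then fmt at alice[4]=bob[6], then hotfix at alice[6]=bob[7], then hotfix at alice[7]=bob[8], then perf-cache at alice[10]=bob[9] gives a common subsequence of length 6. dp[11][10] = 6 confirms this is the maximum.

6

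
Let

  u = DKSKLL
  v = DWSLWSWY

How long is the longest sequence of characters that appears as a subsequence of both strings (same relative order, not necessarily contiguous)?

3

Pick D (u #1, v #1), S (u #3, v #3), L (u #5, v #4); all 3 characters appear in both, in order, and the DP table's final entry dp[6][8] is also 3, so no common subsequence is longer.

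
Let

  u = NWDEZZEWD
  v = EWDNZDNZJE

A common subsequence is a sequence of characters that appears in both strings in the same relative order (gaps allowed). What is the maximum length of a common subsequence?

5

Let dp[i][j] be the LCS length of the first i characters of u and the first j characters of v. dp[i][j] = dp[i-1][j-1]+1 when the i-th and j-th characters match, else max(dp[i-1][j], dp[i][j-1]).
    ·  E  W  D  N  Z  D  N  Z  J  E
 ·  0  0  0  0  0  0  0  0  0  0  0
 N  0  0  0  0  1  1  1  1  1  1  1
 W  0  0  1  1  1  1  1  1  1  1  1
 D  0  0  1  2  2  2  2  2  2  2  2
 E  0  1  1  2  2  2  2  2  2  2  3
 Z  0  1  1  2  2  3  3  3  3  3  3
 Z  0  1  1  2  2  3  3  3  4  4  4
 E  0  1  1  2  2  3  3  3  4  4  5
 W  0  1  2  2  2  3  3  3  4  4  5
 D  0  1  2  3  3  3  4  4  4  4  5
dp[9][10] = 5. One LCS (by backtracking along matches): WDZZE.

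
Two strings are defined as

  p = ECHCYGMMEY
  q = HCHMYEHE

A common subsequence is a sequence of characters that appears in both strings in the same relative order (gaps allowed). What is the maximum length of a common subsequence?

4

One common subsequence of length 4: C (p #2, q #2), H (p #3, q #3), Y (p #5, q #5), E (p #9, q #8). Since dp[10][8] = 4, nothing longer is possible.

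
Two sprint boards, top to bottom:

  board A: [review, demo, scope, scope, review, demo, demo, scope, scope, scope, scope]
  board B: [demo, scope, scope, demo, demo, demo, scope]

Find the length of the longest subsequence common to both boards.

6

Match demo at board A[2]=board B[1], then scope at board A[3]=board B[2], then scope at board A[4]=board B[3], then demo at board A[6]=board B[5], then demo at board A[7]=board B[6], then scope at board A[11]=board B[7] — 6 tasks in the same relative order in both. The LCS DP gives dp[11][7] = 6, so this is optimal.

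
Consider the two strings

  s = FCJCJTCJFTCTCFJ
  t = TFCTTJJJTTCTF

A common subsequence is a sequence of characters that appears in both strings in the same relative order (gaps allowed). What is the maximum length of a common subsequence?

9

Taking F at s[1]=t[2], C at s[2]=t[3], J at s[3]=t[7], J at s[5]=t[8], T at s[6]=t[9], T at s[10]=t[10], C at s[11]=t[11], T at s[12]=t[12], F at s[14]=t[13] gives a common subsequence of length 9. dp[15][13] = 9 confirms this is the maximum.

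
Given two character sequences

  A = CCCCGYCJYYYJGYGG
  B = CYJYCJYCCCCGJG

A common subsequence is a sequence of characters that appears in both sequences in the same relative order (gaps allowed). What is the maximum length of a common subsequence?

Match C [4,1], then Y [6,2], then J [8,3], then Y [9,4], then J [12,6], then Y [14,7], then G [15,12], then G [16,14] — 8 characters in the same relative order in both, and the DP table's final entry dp[16][14] is also 8, so no common subsequence is longer.

8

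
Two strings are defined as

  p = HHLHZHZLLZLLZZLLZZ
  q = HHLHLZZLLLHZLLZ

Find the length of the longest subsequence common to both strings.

13

Match H [1,1] → H [2,2] → L [3,3] → H [4,4] → Z [5,6] → Z [7,7] → L [8,8] → L [9,9] → L [11,10] → Z [14,12] → L [15,13] → L [16,14] → Z [18,15] — 13 characters in the same relative order in both. The LCS DP gives dp[18][15] = 13, so this is optimal.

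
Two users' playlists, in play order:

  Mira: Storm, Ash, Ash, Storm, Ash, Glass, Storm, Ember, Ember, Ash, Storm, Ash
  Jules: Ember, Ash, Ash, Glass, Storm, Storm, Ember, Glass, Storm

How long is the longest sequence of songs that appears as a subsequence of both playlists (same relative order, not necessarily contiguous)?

Match Ash [2,2] → Ash [3,3] → Storm [4,5] → Storm [7,6] → Ember [8,7] → Storm [11,9] — 6 songs in the same relative order in both. The LCS DP gives dp[12][9] = 6, so this is optimal.

6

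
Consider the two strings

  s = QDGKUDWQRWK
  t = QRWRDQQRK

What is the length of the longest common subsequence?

Let dp[i][j] be the LCS length of the first i characters of s and the first j characters of t. dp[i][j] = dp[i-1][j-1]+1 when the i-th and j-th characters match, else max(dp[i-1][j], dp[i][j-1]).
    ·  Q  R  W  R  D  Q  Q  R  K
 ·  0  0  0  0  0  0  0  0  0  0
 Q  0  1  1  1  1  1  1  1  1  1
 D  0  1  1  1  1  2  2  2  2  2
 G  0  1  1  1  1  2  2  2  2  2
 K  0  1  1  1  1  2  2  2  2  3
 U  0  1  1  1  1  2  2  2  2  3
 D  0  1  1  1  1  2  2  2  2  3
 W  0  1  1  2  2  2  2  2  2  3
 Q  0  1  1  2  2  2  3  3  3  3
 R  0  1  2  2  3  3  3  3  4  4
 W  0  1  2  3  3  3  3  3  4  4
 K  0  1  2  3  3  3  3  3  4  5
dp[11][9] = 5. One LCS (by backtracking along matches): QDQRK.

5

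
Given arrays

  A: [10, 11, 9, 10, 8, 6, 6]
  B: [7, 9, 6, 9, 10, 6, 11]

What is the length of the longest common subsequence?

Let dp[i][j] be the LCS length of the first i values of A and the first j values of B. dp[i][j] = dp[i-1][j-1]+1 when the i-th and j-th values match, else max(dp[i-1][j], dp[i][j-1]).
    ·  7  9  6  9 10  6 11
 ·  0  0  0  0  0  0  0  0
10  0  0  0  0  0  1  1  1
11  0  0  0  0  0  1  1  2
 9  0  0  1  1  1  1  1  2
10  0  0  1  1  1  2  2  2
 8  0  0  1  1  1  2  2  2
 6  0  0  1  2  2  2  3  3
 6  0  0  1  2  2  2  3  3
dp[7][7] = 3. One LCS (by backtracking along matches): 9, 10, 6.

3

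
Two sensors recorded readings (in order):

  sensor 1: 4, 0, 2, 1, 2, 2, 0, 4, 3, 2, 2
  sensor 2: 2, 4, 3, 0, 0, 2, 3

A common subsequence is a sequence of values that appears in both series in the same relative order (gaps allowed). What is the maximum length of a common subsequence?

4

Let dp[i][j] be the LCS length of the first i values of sensor 1 and the first j values of sensor 2. dp[i][j] = dp[i-1][j-1]+1 when the i-th and j-th values match, else max(dp[i-1][j], dp[i][j-1]).
    ·  2  4  3  0  0  2  3
 ·  0  0  0  0  0  0  0  0
 4  0  0  1  1  1  1  1  1
 0  0  0  1  1  2  2  2  2
 2  0  1  1  1  2  2  3  3
 1  0  1  1  1  2  2  3  3
 2  0  1  1  1  2  2  3  3
 2  0  1  1  1  2  2  3  3
 0  0  1  1  1  2  3  3  3
 4  0  1  2  2  2  3  3  3
 3  0  1  2  3  3  3  3  4
 2  0  1  2  3  3  3  4  4
 2  0  1  2  3  3  3  4  4
dp[11][7] = 4. One LCS (by backtracking along matches): 4, 0, 2, 3.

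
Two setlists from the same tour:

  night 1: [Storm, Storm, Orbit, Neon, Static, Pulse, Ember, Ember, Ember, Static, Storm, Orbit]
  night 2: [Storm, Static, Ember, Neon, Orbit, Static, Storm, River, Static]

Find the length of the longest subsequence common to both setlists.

5

Match Storm at night 1[2]=night 2[1] → Static at night 1[5]=night 2[2] → Ember at night 1[7]=night 2[3] → Static at night 1[10]=night 2[6] → Storm at night 1[11]=night 2[7] — 5 songs in the same relative order in both, and the DP table's final entry dp[12][9] is also 5, so no common subsequence is longer.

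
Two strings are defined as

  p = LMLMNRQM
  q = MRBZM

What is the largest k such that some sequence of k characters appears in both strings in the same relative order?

3

Taking M (p #4, q #1); then R (p #6, q #2); then M (p #8, q #5) gives a common subsequence of length 3. Since dp[8][5] = 3, nothing longer is possible.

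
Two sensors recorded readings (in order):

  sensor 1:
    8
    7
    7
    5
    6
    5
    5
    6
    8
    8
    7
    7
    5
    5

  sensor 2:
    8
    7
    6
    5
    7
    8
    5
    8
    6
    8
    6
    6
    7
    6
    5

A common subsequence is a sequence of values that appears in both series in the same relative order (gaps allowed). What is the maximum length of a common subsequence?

9

One common subsequence of length 9: 8 at sensor 1[1]=sensor 2[1], 7 at sensor 1[3]=sensor 2[2], 6 at sensor 1[5]=sensor 2[3], 5 at sensor 1[6]=sensor 2[4], 5 at sensor 1[7]=sensor 2[7], 6 at sensor 1[8]=sensor 2[9], 8 at sensor 1[9]=sensor 2[10], 7 at sensor 1[11]=sensor 2[13], 5 at sensor 1[14]=sensor 2[15], and the DP table's final entry dp[14][15] is also 9, so no common subsequence is longer.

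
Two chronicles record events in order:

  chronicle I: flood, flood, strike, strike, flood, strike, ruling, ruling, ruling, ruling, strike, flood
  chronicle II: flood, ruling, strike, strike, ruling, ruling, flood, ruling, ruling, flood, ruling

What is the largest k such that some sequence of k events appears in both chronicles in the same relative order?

8

Match flood [1,1], then strike [4,3], then strike [6,4], then ruling [7,5], then ruling [8,6], then ruling [9,8], then ruling [10,9], then flood [12,10] — 8 events in the same relative order in both. Since dp[12][11] = 8, nothing longer is possible.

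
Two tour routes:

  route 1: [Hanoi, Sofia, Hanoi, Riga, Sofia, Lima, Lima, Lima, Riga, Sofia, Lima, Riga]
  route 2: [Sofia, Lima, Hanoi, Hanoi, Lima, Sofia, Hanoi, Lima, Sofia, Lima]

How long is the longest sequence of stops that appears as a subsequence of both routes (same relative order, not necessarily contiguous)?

6

Pick Hanoi [1,4], Sofia [2,6], Hanoi [3,7], Lima [8,8], Sofia [10,9], Lima [11,10]; all 6 stops appear in both, in order. The LCS DP gives dp[12][10] = 6, so this is optimal.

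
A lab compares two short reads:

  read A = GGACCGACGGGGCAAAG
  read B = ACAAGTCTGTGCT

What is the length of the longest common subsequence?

7

Pick A (read A #3, read B #1), then C (read A #4, read B #2), then G (read A #6, read B #5), then C (read A #8, read B #7), then G (read A #9, read B #9), then G (read A #12, read B #11), then C (read A #13, read B #12); all 7 bases appear in both, in order. dp[17][13] = 7 confirms this is the maximum.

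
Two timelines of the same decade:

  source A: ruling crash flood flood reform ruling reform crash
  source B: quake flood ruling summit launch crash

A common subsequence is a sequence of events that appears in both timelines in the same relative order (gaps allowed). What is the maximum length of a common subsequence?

3

Pick flood (source A #4, source B #2) → ruling (source A #6, source B #3) → crash (source A #8, source B #6); all 3 events appear in both, in order. dp[8][6] = 3 confirms this is the maximum.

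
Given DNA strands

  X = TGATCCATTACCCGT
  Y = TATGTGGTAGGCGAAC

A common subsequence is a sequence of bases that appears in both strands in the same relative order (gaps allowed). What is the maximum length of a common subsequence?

Match T [1,1] → A [3,2] → T [4,3] → T [8,5] → T [9,8] → A [10,9] → C [11,12] → C [13,16] — 8 bases in the same relative order in both. Since dp[15][16] = 8, nothing longer is possible.

8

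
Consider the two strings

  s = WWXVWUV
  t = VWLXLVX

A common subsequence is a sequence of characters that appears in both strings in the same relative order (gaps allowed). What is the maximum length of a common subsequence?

One common subsequence of length 3: W at s[1]=t[2]; then X at s[3]=t[4]; then V at s[4]=t[6]. Since dp[7][7] = 3, nothing longer is possible.

3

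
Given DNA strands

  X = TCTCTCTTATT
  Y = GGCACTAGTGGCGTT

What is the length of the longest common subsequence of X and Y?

6

Taking C [2,5], then T [3,6], then T [5,9], then C [6,12], then T [10,14], then T [11,15] gives a common subsequence of length 6. The LCS DP gives dp[11][15] = 6, so this is optimal.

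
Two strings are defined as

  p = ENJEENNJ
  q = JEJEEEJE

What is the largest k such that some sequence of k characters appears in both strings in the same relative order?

Let dp[i][j] be the LCS length of the first i characters of p and the first j characters of q. dp[i][j] = dp[i-1][j-1]+1 when the i-th and j-th characters match, else max(dp[i-1][j], dp[i][j-1]).
    ·  J  E  J  E  E  E  J  E
 ·  0  0  0  0  0  0  0  0  0
 E  0  0  1  1  1  1  1  1  1
 N  0  0  1  1  1  1  1  1  1
 J  0  1  1  2  2  2  2  2  2
 E  0  1  2  2  3  3  3  3  3
 E  0  1  2  2  3  4  4  4  4
 N  0  1  2  2  3  4  4  4  4
 N  0  1  2  2  3  4  4  4  4
 J  0  1  2  3  3  4  4  5  5
dp[8][8] = 5. One LCS (by backtracking along matches): EJEEJ.

5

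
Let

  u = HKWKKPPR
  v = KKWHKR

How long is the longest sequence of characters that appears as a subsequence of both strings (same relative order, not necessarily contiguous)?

4

One common subsequence of length 4: K at u[2]=v[2], then W at u[3]=v[3], then K at u[5]=v[5], then R at u[8]=v[6]. Since dp[8][6] = 4, nothing longer is possible.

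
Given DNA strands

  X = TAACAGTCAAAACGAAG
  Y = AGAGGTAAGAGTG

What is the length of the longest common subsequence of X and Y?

9

One common subsequence of length 9: A (X #2, Y #1); then A (X #3, Y #3); then G (X #6, Y #5); then T (X #7, Y #6); then A (X #9, Y #7); then A (X #10, Y #8); then A (X #12, Y #10); then G (X #14, Y #11); then G (X #17, Y #13). dp[17][13] = 9 confirms this is the maximum.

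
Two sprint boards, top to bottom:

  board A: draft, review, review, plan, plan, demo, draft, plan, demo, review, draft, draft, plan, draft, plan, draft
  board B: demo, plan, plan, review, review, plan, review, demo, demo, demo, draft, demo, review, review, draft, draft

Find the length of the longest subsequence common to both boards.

9

Pick review (board A #2, board B #4); then review (board A #3, board B #5); then plan (board A #4, board B #6); then demo (board A #6, board B #10); then draft (board A #7, board B #11); then demo (board A #9, board B #12); then review (board A #10, board B #14); then draft (board A #14, board B #15); then draft (board A #16, board B #16); all 9 tasks appear in both, in order. dp[16][16] = 9 confirms this is the maximum.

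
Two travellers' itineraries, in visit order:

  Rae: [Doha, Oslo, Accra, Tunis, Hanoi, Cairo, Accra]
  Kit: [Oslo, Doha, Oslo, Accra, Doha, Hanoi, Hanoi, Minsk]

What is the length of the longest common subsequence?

4

Match Doha [1,2], then Oslo [2,3], then Accra [3,4], then Hanoi [5,7] — 4 stops in the same relative order in both. Since dp[7][8] = 4, nothing longer is possible.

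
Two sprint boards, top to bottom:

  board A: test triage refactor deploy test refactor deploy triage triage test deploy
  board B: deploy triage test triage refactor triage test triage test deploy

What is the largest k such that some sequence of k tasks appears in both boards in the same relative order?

Pick test at board A[1]=board B[3] → triage at board A[2]=board B[4] → refactor at board A[3]=board B[5] → test at board A[5]=board B[7] → triage at board A[9]=board B[8] → test at board A[10]=board B[9] → deploy at board A[11]=board B[10]; all 7 tasks appear in both, in order. The LCS DP gives dp[11][10] = 7, so this is optimal.

7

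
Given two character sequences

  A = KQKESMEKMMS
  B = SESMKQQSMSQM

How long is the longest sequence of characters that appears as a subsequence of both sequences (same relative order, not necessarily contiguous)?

Match E (A #4, B #2), S (A #5, B #3), M (A #6, B #4), K (A #8, B #5), M (A #9, B #9), M (A #10, B #12) — 6 characters in the same relative order in both. The LCS DP gives dp[11][12] = 6, so this is optimal.

6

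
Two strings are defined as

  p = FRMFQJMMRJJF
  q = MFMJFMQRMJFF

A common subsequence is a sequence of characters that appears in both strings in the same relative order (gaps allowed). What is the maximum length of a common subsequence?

7

Pick F (p #1, q #2); then M (p #3, q #3); then F (p #4, q #5); then Q (p #5, q #7); then M (p #8, q #9); then J (p #10, q #10); then F (p #12, q #12); all 7 characters appear in both, in order. dp[12][12] = 7 confirms this is the maximum.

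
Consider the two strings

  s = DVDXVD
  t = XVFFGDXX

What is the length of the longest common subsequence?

3

One common subsequence of length 3: V at s[2]=t[2], D at s[3]=t[6], X at s[4]=t[8]. dp[6][8] = 3 confirms this is the maximum.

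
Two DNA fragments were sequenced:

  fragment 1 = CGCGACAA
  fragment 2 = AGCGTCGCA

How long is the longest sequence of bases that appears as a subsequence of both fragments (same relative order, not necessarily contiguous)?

Taking C [1,3] → G [2,4] → C [3,6] → G [4,7] → C [6,8] → A [8,9] gives a common subsequence of length 6, and the DP table's final entry dp[8][9] is also 6, so no common subsequence is longer.

6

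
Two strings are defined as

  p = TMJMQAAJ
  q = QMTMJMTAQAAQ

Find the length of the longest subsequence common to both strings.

7

One common subsequence of length 7: T at p[1]=q[3] → M at p[2]=q[4] → J at p[3]=q[5] → M at p[4]=q[6] → Q at p[5]=q[9] → A at p[6]=q[10] → A at p[7]=q[11]. The LCS DP gives dp[8][12] = 7, so this is optimal.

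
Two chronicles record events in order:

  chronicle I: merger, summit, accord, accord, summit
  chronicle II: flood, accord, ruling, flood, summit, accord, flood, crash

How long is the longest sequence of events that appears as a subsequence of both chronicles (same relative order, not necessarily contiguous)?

2

Pick summit [2,5], accord [3,6]; all 2 events appear in both, in order. dp[5][8] = 2 confirms this is the maximum.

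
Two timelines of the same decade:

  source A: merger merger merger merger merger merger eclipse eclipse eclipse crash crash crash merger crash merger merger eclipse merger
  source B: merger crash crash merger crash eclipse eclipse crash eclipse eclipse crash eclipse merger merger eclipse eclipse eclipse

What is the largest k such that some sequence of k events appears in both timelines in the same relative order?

9

Match merger (source A #1, source B #1) → merger (source A #2, source B #4) → eclipse (source A #7, source B #7) → eclipse (source A #8, source B #9) → eclipse (source A #9, source B #10) → crash (source A #10, source B #11) → merger (source A #13, source B #13) → merger (source A #15, source B #14) → eclipse (source A #17, source B #17) — 9 events in the same relative order in both. The LCS DP gives dp[18][17] = 9, so this is optimal.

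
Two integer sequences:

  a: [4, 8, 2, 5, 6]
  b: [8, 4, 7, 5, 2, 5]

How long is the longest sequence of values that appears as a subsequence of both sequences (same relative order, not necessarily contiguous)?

Let dp[i][j] be the LCS length of the first i values of a and the first j values of b. dp[i][j] = dp[i-1][j-1]+1 when the i-th and j-th values match, else max(dp[i-1][j], dp[i][j-1]).
    ·  8  4  7  5  2  5
 ·  0  0  0  0  0  0  0
 4  0  0  1  1  1  1  1
 8  0  1  1  1  1  1  1
 2  0  1  1  1  1  2  2
 5  0  1  1  1  2  2  3
 6  0  1  1  1  2  2  3
dp[5][6] = 3. One LCS (by backtracking along matches): 4, 2, 5.

3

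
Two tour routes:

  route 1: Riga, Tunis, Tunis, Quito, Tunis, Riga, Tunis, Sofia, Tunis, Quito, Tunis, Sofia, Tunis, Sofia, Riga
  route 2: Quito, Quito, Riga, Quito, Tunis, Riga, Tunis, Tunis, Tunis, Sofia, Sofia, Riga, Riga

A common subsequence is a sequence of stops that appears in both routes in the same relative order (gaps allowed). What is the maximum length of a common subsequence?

10

Pick Riga [1,3]; then Quito [4,4]; then Tunis [5,5]; then Riga [6,6]; then Tunis [7,7]; then Tunis [9,8]; then Tunis [11,9]; then Sofia [12,10]; then Sofia [14,11]; then Riga [15,13]; all 10 stops appear in both, in order. dp[15][13] = 10 confirms this is the maximum.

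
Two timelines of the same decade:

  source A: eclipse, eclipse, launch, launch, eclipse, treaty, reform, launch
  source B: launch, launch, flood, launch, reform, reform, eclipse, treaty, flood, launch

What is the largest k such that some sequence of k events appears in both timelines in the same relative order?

5

Taking launch [3,2], then launch [4,4], then eclipse [5,7], then treaty [6,8], then launch [8,10] gives a common subsequence of length 5. Since dp[8][10] = 5, nothing longer is possible.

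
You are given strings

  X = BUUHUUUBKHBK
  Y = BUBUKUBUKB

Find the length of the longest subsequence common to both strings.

Let dp[i][j] be the LCS length of the first i characters of X and the first j characters of Y. dp[i][j] = dp[i-1][j-1]+1 when the i-th and j-th characters match, else max(dp[i-1][j], dp[i][j-1]).
    ·  B  U  B  U  K  U  B  U  K  B
 ·  0  0  0  0  0  0  0  0  0  0  0
 B  0  1  1  1  1  1  1  1  1  1  1
 U  0  1  2  2  2  2  2  2  2  2  2
 U  0  1  2  2  3  3  3  3  3  3  3
 H  0  1  2  2  3  3  3  3  3  3  3
 U  0  1  2  2  3  3  4  4  4  4  4
 U  0  1  2  2  3  3  4  4  5  5  5
 U  0  1  2  2  3  3  4  4  5  5  5
 B  0  1  2  3  3  3  4  5  5  5  6
 K  0  1  2  3  3  4  4  5  5  6  6
 H  0  1  2  3  3  4  4  5  5  6  6
 B  0  1  2  3  3  4  4  5  5  6  7
 K  0  1  2  3  3  4  4  5  5  6  7
dp[12][10] = 7. One LCS (by backtracking along matches): BUUUUKB.

7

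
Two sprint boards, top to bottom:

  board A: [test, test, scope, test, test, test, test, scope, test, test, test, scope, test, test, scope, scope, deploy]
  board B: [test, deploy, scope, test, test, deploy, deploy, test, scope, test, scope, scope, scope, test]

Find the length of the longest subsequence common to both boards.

10

Match test at board A[1]=board B[1]; then scope at board A[3]=board B[3]; then test at board A[4]=board B[4]; then test at board A[5]=board B[5]; then test at board A[7]=board B[8]; then scope at board A[8]=board B[9]; then test at board A[11]=board B[10]; then scope at board A[12]=board B[11]; then scope at board A[15]=board B[12]; then scope at board A[16]=board B[13] — 10 tasks in the same relative order in both, and the DP table's final entry dp[17][14] is also 10, so no common subsequence is longer.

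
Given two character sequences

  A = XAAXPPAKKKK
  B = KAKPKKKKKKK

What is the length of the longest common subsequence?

Match A (A #2, B #2) → P (A #5, B #4) → K (A #8, B #8) → K (A #9, B #9) → K (A #10, B #10) → K (A #11, B #11) — 6 characters in the same relative order in both. dp[11][11] = 6 confirms this is the maximum.

6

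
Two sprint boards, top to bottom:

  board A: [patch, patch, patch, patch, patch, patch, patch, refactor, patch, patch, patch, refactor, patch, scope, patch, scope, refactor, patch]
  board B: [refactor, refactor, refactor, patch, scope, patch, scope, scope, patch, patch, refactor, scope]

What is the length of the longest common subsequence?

7

Match refactor [8,2] → refactor [12,3] → patch [13,4] → scope [14,5] → patch [15,6] → scope [16,8] → refactor [17,11] — 7 tasks in the same relative order in both. The LCS DP gives dp[18][12] = 7, so this is optimal.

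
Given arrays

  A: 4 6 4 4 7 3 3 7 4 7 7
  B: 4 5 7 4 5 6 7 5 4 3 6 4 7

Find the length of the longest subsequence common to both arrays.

One common subsequence of length 6: 4 (A #1, B #4), then 6 (A #2, B #6), then 4 (A #4, B #9), then 3 (A #6, B #10), then 4 (A #9, B #12), then 7 (A #11, B #13). Since dp[11][13] = 6, nothing longer is possible.

6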